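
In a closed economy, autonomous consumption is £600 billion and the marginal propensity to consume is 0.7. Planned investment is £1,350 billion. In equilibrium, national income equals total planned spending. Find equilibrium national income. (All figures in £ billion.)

Y = C + I = 600 + 0.7Y + 1350
Y − 0.7Y = 1950
0.3Y = 1950, so Y = 1950/0.3 = 6500

Y = 6500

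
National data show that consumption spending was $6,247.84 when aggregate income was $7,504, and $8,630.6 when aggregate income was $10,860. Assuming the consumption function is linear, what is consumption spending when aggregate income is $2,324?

MPC = (8630.6 − 6247.84)/(10860 − 7504) = 2382.76/3356 = 0.71
a = 6247.84 − 0.71(7504) = 6247.84 − 5327.84 = 920
C = 920 + 0.71(2324) = 920 + 1650.04 = 2570.04

C = 2570.04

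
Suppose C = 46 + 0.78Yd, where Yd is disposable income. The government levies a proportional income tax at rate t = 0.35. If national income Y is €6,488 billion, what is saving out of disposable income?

S = 881.784

Yd = (1 − 0.35)(6488) = 0.65(6488) = 4217.2
C = 46 + 0.78(4217.2) = 46 + 3289.416 = 3335.416
S = Yd − C = 4217.2 − 3335.416 = 881.784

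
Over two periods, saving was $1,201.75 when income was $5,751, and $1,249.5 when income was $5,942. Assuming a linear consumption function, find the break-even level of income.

Y = 944

MPS = ΔS/ΔY = (1249.5 − 1201.75)/(5942 − 5751) = 47.75/191 = 0.25
MPC = 1 − MPS = 0.75
From S(5751) = 1201.75: −a + 0.25(5751) = 1201.75, so a = 1437.75 − 1201.75 = 236
Break-even (S = 0): Y = a/MPS = 236/0.25 = 944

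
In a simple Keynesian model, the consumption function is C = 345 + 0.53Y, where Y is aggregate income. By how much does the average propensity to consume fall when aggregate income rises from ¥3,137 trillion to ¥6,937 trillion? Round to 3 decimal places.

At Y = 3137: C = 345 + 0.53(3137) = 2007.61, APC = 2007.61/3137 = 0.6400
At Y = 6937: C = 4021.61, APC = 4021.61/6937 = 0.5797
Fall in APC = 0.6400 − 0.5797 = 0.0603 ≈ 0.060

ΔAPC = 0.060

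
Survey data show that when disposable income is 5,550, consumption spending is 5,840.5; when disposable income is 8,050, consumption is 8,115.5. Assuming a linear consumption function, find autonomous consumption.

MPC = ΔC/ΔY = (8115.5 − 5840.5)/(8050 − 5550) = 2275/2500 = 0.91
a = C − MPC·Y = 5840.5 − 0.91(5550) = 5840.5 − 5050.5 = 790

a = 790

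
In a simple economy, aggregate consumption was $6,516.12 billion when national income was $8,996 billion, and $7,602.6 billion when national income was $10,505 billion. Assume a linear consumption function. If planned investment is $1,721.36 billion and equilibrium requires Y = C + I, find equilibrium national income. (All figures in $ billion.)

Y = 6287

MPC = (7602.6 − 6516.12)/(10505 − 8996) = 1086.48/1509 = 0.72
a = 6516.12 − 0.72(8996) = 39
Equilibrium: Y = 39 + 0.72Y + 1721.36
0.28Y = 1760.36, so Y = 1760.36/0.28 = 6287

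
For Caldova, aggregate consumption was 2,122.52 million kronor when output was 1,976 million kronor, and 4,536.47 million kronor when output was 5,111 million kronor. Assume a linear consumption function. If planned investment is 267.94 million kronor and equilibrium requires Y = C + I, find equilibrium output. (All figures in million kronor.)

MPC = (4536.47 − 2122.52)/(5111 − 1976) = 2413.95/3135 = 0.77
a = 2122.52 − 0.77(1976) = 601
Equilibrium: Y = 601 + 0.77Y + 267.94
0.23Y = 868.94, so Y = 868.94/0.23 = 3778

Y = 3778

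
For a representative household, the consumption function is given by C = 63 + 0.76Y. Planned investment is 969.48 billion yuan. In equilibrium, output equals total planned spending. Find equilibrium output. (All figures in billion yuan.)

Y = C + I = 63 + 0.76Y + 969.48
Y − 0.76Y = 1032.48
0.24Y = 1032.48, so Y = 1032.48/0.24 = 4302

Y = 4302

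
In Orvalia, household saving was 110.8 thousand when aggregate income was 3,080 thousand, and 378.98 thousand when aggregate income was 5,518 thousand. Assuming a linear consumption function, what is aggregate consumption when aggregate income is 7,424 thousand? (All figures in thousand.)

C = 6835.36

MPS = ΔS/ΔY = (378.98 − 110.8)/(5518 − 3080) = 268.18/2438 = 0.11
MPC = 1 − MPS = 0.89
Autonomous saving = 110.8 − 0.11(3080) = -228, so a = 228
C = 228 + 0.89(7424) = 228 + 6607.36 = 6835.36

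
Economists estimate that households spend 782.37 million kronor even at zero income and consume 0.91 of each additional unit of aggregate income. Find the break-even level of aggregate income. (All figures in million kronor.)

Y = 8693

At break-even, C = Y: 782.37 + 0.91Y = Y
0.09Y = 782.37, so Y = 782.37/0.09 = 8693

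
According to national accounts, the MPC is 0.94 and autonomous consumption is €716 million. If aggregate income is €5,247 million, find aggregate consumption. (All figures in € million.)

C = 716 + 0.94(5247) = 716 + 4932.18 = 5648.18

C = 5648.18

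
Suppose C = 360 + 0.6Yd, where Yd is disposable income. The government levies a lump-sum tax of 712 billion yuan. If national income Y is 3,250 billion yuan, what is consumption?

C = 1882.8

Yd = Y − T = 3250 − 712 = 2538
C = 360 + 0.6(2538) = 360 + 1522.8 = 1882.8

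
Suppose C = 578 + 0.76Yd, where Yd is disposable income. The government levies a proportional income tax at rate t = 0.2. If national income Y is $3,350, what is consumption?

Yd = (1 − 0.2)(3350) = 0.8(3350) = 2680
C = 578 + 0.76(2680) = 578 + 2036.8 = 2614.8

C = 2614.8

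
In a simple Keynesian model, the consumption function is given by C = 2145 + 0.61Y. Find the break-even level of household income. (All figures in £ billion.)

At break-even, C = Y: 2145 + 0.61Y = Y
0.39Y = 2145, so Y = 2145/0.39 = 5500

Y = 5500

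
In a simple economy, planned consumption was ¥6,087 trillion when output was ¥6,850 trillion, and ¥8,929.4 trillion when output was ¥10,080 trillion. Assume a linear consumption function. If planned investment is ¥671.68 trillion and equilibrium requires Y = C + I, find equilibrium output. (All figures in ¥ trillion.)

MPC = (8929.4 − 6087)/(10080 − 6850) = 2842.4/3230 = 0.88
a = 6087 − 0.88(6850) = 59
Equilibrium: Y = 59 + 0.88Y + 671.68
0.12Y = 730.68, so Y = 730.68/0.12 = 6089

Y = 6089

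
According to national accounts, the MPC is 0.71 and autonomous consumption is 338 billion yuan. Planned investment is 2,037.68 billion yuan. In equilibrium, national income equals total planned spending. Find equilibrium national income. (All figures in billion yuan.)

Y = 8192

Y = C + I = 338 + 0.71Y + 2037.68
Y − 0.71Y = 2375.68
0.29Y = 2375.68, so Y = 2375.68/0.29 = 8192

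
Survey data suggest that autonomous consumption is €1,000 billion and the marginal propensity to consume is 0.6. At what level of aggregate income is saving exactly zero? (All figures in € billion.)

Y = 2500

At break-even, C = Y: 1000 + 0.6Y = Y
0.4Y = 1000, so Y = 1000/0.4 = 2500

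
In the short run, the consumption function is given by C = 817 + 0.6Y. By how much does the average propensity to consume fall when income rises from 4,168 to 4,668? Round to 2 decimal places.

ΔAPC = 0.02

At Y = 4168: C = 817 + 0.6(4168) = 3317.8, APC = 3317.8/4168 = 0.796
At Y = 4668: C = 3617.8, APC = 3617.8/4668 = 0.775
Fall in APC = 0.796 − 0.775 = 0.021 ≈ 0.02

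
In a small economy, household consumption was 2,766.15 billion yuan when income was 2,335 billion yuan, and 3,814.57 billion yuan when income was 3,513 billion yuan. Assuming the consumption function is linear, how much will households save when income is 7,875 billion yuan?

S = 178.25

MPC = (3814.57 − 2766.15)/(3513 − 2335) = 1048.42/1178 = 0.89
a = 2766.15 − 0.89(2335) = 2766.15 − 2078.15 = 688
C = 688 + 0.89(7875) = 7696.75
S = 7875 − 7696.75 = 178.25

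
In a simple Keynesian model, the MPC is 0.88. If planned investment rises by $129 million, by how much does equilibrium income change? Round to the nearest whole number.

ΔY ≈ 1075

The multiplier is 1/(1 − MPC) = 1/0.12.
ΔY = 129/0.12 = 1075.00 ≈ 1075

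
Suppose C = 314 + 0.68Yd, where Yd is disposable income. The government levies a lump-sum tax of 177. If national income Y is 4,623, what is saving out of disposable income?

S = 1108.72

Yd = Y − T = 4623 − 177 = 4446
C = 314 + 0.68(4446) = 314 + 3023.28 = 3337.28
S = Yd − C = 4446 − 3337.28 = 1108.72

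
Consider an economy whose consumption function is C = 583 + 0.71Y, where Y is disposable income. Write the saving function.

S = Y − C = Y − (583 + 0.71Y) = -583 + (1 − 0.71)Y

S = -583 + 0.29Y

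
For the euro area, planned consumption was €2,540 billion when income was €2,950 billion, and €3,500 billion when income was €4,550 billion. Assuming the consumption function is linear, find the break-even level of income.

Y = 1925

MPC = (3500 − 2540)/(4550 − 2950) = 960/1600 = 0.6
a = 2540 − 0.6(2950) = 2540 − 1770 = 770
Break-even: Y = a/(1−MPC) = 770/0.4 = 1925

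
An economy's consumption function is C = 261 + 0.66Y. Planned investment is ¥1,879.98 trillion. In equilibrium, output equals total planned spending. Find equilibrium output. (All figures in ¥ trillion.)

Y = C + I = 261 + 0.66Y + 1879.98
Y − 0.66Y = 2140.98
0.34Y = 2140.98, so Y = 2140.98/0.34 = 6297

Y = 6297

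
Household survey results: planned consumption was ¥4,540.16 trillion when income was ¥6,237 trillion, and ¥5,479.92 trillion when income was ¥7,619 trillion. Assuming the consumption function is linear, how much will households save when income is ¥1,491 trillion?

MPC = (5479.92 − 4540.16)/(7619 − 6237) = 939.76/1382 = 0.68
a = 4540.16 − 0.68(6237) = 4540.16 − 4241.16 = 299
C = 299 + 0.68(1491) = 1312.88
S = 1491 − 1312.88 = 178.12

S = 178.12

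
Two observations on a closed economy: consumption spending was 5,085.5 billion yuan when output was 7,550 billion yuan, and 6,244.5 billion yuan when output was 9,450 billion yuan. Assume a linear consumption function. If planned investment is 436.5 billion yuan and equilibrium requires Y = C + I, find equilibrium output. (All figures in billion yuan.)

Y = 2350

MPC = (6244.5 − 5085.5)/(9450 − 7550) = 1159/1900 = 0.61
a = 5085.5 − 0.61(7550) = 480
Equilibrium: Y = 480 + 0.61Y + 436.5
0.39Y = 916.5, so Y = 916.5/0.39 = 2350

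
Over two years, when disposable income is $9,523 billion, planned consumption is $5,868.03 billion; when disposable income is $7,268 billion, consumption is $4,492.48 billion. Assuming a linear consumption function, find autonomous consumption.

MPC = ΔC/ΔY = (5868.03 − 4492.48)/(9523 − 7268) = 1375.55/2255 = 0.61
a = C − MPC·Y = 4492.48 − 0.61(7268) = 4492.48 − 4433.48 = 59

a = 59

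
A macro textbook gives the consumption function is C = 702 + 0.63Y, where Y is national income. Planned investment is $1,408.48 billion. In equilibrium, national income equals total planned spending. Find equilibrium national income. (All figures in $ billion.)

Y = 5704

Y = C + I = 702 + 0.63Y + 1408.48
Y − 0.63Y = 2110.48
0.37Y = 2110.48, so Y = 2110.48/0.37 = 5704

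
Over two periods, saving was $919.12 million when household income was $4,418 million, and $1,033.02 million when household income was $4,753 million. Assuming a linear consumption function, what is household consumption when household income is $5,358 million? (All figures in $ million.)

MPS = ΔS/ΔY = (1033.02 − 919.12)/(4753 − 4418) = 113.9/335 = 0.34
MPC = 1 − MPS = 0.66
Autonomous saving = 919.12 − 0.34(4418) = -583, so a = 583
C = 583 + 0.66(5358) = 583 + 3536.28 = 4119.28

C = 4119.28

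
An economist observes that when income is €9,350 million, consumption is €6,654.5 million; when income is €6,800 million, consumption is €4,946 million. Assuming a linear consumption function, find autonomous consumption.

a = 390

MPC = ΔC/ΔY = (6654.5 − 4946)/(9350 − 6800) = 1708.5/2550 = 0.67
a = C − MPC·Y = 4946 − 0.67(6800) = 4946 − 4556 = 390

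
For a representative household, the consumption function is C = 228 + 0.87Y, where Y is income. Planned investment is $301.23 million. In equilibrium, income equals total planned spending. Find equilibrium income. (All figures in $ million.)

Y = C + I = 228 + 0.87Y + 301.23
Y − 0.87Y = 529.23
0.13Y = 529.23, so Y = 529.23/0.13 = 4071

Y = 4071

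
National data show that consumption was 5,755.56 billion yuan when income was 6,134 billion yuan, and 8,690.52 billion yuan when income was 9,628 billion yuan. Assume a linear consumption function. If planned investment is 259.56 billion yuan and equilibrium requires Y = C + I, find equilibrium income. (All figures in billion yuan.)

Y = 5391

MPC = (8690.52 − 5755.56)/(9628 − 6134) = 2934.96/3494 = 0.84
a = 5755.56 − 0.84(6134) = 603
Equilibrium: Y = 603 + 0.84Y + 259.56
0.16Y = 862.56, so Y = 862.56/0.16 = 5391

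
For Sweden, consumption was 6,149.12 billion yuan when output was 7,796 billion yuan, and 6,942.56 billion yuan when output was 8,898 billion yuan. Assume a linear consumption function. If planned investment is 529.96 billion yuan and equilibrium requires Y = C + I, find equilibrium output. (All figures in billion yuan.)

Y = 3807

MPC = (6942.56 − 6149.12)/(8898 − 7796) = 793.44/1102 = 0.72
a = 6149.12 − 0.72(7796) = 536
Equilibrium: Y = 536 + 0.72Y + 529.96
0.28Y = 1065.96, so Y = 1065.96/0.28 = 3807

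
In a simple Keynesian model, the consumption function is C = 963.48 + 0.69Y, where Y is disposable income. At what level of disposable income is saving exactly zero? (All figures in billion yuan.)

Y = 3108

At break-even, C = Y: 963.48 + 0.69Y = Y
0.31Y = 963.48, so Y = 963.48/0.31 = 3108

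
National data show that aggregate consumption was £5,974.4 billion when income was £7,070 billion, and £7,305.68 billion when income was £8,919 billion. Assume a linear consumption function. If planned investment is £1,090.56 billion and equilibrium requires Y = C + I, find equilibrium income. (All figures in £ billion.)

Y = 7052

MPC = (7305.68 − 5974.4)/(8919 − 7070) = 1331.28/1849 = 0.72
a = 5974.4 − 0.72(7070) = 884
Equilibrium: Y = 884 + 0.72Y + 1090.56
0.28Y = 1974.56, so Y = 1974.56/0.28 = 7052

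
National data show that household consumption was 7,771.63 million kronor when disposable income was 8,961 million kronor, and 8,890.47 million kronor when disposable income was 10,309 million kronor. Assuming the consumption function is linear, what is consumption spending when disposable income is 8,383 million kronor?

MPC = (8890.47 − 7771.63)/(10309 − 8961) = 1118.84/1348 = 0.83
a = 7771.63 − 0.83(8961) = 7771.63 − 7437.63 = 334
C = 334 + 0.83(8383) = 334 + 6957.89 = 7291.89

C = 7291.89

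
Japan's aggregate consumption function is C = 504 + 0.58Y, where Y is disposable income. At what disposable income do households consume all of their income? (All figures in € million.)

At break-even, C = Y: 504 + 0.58Y = Y
0.42Y = 504, so Y = 504/0.42 = 1200

Y = 1200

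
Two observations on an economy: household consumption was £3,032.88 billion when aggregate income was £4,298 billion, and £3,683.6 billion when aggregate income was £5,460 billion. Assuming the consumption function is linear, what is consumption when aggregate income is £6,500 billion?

C = 4266

MPC = (3683.6 − 3032.88)/(5460 − 4298) = 650.72/1162 = 0.56
a = 3032.88 − 0.56(4298) = 3032.88 − 2406.88 = 626
C = 626 + 0.56(6500) = 626 + 3640 = 4266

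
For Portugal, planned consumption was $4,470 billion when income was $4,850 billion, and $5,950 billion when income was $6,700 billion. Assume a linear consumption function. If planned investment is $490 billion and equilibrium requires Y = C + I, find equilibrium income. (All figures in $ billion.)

Y = 5400

MPC = (5950 − 4470)/(6700 − 4850) = 1480/1850 = 0.8
a = 4470 − 0.8(4850) = 590
Equilibrium: Y = 590 + 0.8Y + 490
0.2Y = 1080, so Y = 1080/0.2 = 5400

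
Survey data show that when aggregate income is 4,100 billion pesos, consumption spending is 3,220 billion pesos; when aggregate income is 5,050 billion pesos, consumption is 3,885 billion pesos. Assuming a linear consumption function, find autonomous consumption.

a = 350

MPC = ΔC/ΔY = (3885 − 3220)/(5050 − 4100) = 665/950 = 0.7
a = C − MPC·Y = 3220 − 0.7(4100) = 3220 − 2870 = 350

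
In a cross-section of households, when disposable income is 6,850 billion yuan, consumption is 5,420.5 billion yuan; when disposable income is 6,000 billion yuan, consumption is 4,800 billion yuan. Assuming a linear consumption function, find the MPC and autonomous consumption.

MPC = 0.73; a = 420

MPC = ΔC/ΔY = (5420.5 − 4800)/(6850 − 6000) = 620.5/850 = 0.73
a = C − MPC·Y = 4800 − 0.73(6000) = 4800 − 4380 = 420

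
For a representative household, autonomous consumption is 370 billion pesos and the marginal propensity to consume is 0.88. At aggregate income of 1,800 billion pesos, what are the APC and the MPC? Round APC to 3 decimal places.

MPC = 0.88 (the slope of the consumption function)
C = 370 + 0.88(1800) = 1954, so APC = 1954/1800 = 1.086

APC = 1.086; MPC = 0.88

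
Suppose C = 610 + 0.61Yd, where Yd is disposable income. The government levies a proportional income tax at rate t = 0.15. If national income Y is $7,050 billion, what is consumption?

C = 4265.425

Yd = (1 − 0.15)(7050) = 0.85(7050) = 5992.5
C = 610 + 0.61(5992.5) = 610 + 3655.425 = 4265.425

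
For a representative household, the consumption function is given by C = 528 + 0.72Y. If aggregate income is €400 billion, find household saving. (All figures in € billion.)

S = -416

C = 528 + 0.72(400) = 528 + 288 = 816
S = Y − C = 400 − 816 = -416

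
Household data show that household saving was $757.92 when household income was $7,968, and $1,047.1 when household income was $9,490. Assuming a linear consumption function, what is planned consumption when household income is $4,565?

MPS = ΔS/ΔY = (1047.1 − 757.92)/(9490 − 7968) = 289.18/1522 = 0.19
MPC = 1 − MPS = 0.81
Autonomous saving = 757.92 − 0.19(7968) = -756, so a = 756
C = 756 + 0.81(4565) = 756 + 3697.65 = 4453.65

C = 4453.65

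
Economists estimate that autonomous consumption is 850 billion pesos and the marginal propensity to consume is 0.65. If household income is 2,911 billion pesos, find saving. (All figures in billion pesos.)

S = 168.85

C = 850 + 0.65(2911) = 850 + 1892.15 = 2742.15
S = Y − C = 2911 − 2742.15 = 168.85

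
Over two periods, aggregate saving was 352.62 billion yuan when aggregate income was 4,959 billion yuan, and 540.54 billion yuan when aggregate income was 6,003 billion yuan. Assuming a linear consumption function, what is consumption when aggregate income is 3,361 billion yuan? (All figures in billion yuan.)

MPS = ΔS/ΔY = (540.54 − 352.62)/(6003 − 4959) = 187.92/1044 = 0.18
MPC = 1 − MPS = 0.82
Autonomous saving = 352.62 − 0.18(4959) = -540, so a = 540
C = 540 + 0.82(3361) = 540 + 2756.02 = 3296.02

C = 3296.02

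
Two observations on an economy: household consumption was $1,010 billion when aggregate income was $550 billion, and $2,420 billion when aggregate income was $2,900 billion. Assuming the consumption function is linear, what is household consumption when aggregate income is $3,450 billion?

MPC = (2420 − 1010)/(2900 − 550) = 1410/2350 = 0.6
a = 1010 − 0.6(550) = 1010 − 330 = 680
C = 680 + 0.6(3450) = 680 + 2070 = 2750

C = 2750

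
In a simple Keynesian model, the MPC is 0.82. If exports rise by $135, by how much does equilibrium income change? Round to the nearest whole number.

The multiplier is 1/(1 − MPC) = 1/0.18.
ΔY = 135/0.18 = 750.00 ≈ 750

ΔY ≈ 750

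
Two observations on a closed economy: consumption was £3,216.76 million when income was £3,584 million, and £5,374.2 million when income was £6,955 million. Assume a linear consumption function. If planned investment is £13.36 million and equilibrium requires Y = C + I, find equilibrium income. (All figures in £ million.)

Y = 2601

MPC = (5374.2 − 3216.76)/(6955 − 3584) = 2157.44/3371 = 0.64
a = 3216.76 − 0.64(3584) = 923
Equilibrium: Y = 923 + 0.64Y + 13.36
0.36Y = 936.36, so Y = 936.36/0.36 = 2601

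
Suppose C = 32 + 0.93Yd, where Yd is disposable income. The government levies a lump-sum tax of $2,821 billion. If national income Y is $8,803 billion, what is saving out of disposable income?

S = 386.74

Yd = Y − T = 8803 − 2821 = 5982
C = 32 + 0.93(5982) = 32 + 5563.26 = 5595.26
S = Yd − C = 5982 − 5595.26 = 386.74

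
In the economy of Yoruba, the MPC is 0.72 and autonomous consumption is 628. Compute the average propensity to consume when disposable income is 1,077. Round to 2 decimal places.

APC = 1.30

C = 628 + 0.72(1077) = 1403.44
APC = C/Y = 1403.44/1077 = 1.30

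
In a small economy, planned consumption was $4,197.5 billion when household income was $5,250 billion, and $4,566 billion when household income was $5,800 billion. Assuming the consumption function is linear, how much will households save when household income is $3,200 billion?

S = 376

MPC = (4566 − 4197.5)/(5800 − 5250) = 368.5/550 = 0.67
a = 4197.5 − 0.67(5250) = 4197.5 − 3517.5 = 680
C = 680 + 0.67(3200) = 2824
S = 3200 − 2824 = 376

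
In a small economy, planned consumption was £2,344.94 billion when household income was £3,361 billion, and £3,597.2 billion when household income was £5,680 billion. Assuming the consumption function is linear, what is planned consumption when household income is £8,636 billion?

MPC = (3597.2 − 2344.94)/(5680 − 3361) = 1252.26/2319 = 0.54
a = 2344.94 − 0.54(3361) = 2344.94 − 1814.94 = 530
C = 530 + 0.54(8636) = 530 + 4663.44 = 5193.44

C = 5193.44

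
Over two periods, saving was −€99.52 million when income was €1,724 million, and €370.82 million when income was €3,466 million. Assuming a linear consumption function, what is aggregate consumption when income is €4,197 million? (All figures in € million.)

C = 3628.81

MPS = ΔS/ΔY = (370.82 − (-99.52))/(3466 − 1724) = 470.34/1742 = 0.27
MPC = 1 − MPS = 0.73
Autonomous saving = -99.52 − 0.27(1724) = -565, so a = 565
C = 565 + 0.73(4197) = 565 + 3063.81 = 3628.81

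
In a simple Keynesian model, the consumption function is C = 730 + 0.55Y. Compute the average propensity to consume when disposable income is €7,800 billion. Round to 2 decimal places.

APC = 0.64

C = 730 + 0.55(7800) = 5020
APC = C/Y = 5020/7800 = 0.64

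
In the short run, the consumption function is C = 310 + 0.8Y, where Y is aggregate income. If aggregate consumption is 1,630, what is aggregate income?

310 + 0.8Y = 1630
0.8Y = 1320, so Y = 1320/0.8 = 1650

Y = 1650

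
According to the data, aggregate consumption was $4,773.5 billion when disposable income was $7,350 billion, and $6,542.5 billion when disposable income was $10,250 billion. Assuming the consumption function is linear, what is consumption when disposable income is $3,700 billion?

MPC = (6542.5 − 4773.5)/(10250 − 7350) = 1769/2900 = 0.61
a = 4773.5 − 0.61(7350) = 4773.5 − 4483.5 = 290
C = 290 + 0.61(3700) = 290 + 2257 = 2547

C = 2547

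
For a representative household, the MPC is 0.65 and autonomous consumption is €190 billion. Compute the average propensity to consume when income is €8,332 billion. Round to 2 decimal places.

C = 190 + 0.65(8332) = 5605.8
APC = C/Y = 5605.8/8332 = 0.67

APC = 0.67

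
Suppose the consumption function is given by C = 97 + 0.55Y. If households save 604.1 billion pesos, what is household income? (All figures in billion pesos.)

Y = 1558

S = Y − C = -97 + 0.45Y
-97 + 0.45Y = 604.1, so 0.45Y = 701.1 and Y = 1558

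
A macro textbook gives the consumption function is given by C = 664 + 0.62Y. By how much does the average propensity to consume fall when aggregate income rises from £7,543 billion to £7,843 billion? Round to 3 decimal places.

At Y = 7543: C = 664 + 0.62(7543) = 5340.66, APC = 5340.66/7543 = 0.7080
At Y = 7843: C = 5526.66, APC = 5526.66/7843 = 0.7047
Fall in APC = 0.7080 − 0.7047 = 0.0033 ≈ 0.003

ΔAPC = 0.003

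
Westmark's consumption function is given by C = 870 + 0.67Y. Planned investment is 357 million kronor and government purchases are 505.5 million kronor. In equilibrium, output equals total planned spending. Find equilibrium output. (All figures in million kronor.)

Y = 5250

Y = C + I + G = 870 + 0.67Y + 357 + 505.5
Y − 0.67Y = 1732.5
0.33Y = 1732.5, so Y = 1732.5/0.33 = 5250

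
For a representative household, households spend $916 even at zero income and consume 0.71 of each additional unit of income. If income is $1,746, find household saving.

S = -409.66

C = 916 + 0.71(1746) = 916 + 1239.66 = 2155.66
S = Y − C = 1746 − 2155.66 = -409.66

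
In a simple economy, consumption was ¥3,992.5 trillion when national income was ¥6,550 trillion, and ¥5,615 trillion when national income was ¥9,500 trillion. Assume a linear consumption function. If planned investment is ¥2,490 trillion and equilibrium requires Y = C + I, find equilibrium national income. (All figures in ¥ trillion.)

Y = 6400

MPC = (5615 − 3992.5)/(9500 − 6550) = 1622.5/2950 = 0.55
a = 3992.5 − 0.55(6550) = 390
Equilibrium: Y = 390 + 0.55Y + 2490
0.45Y = 2880, so Y = 2880/0.45 = 6400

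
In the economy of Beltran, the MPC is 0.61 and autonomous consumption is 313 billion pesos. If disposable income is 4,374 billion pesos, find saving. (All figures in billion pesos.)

S = 1392.86

C = 313 + 0.61(4374) = 313 + 2668.14 = 2981.14
S = Y − C = 4374 − 2981.14 = 1392.86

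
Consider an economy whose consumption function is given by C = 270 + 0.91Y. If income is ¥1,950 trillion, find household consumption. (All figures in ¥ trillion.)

C = 2044.5

C = 270 + 0.91(1950) = 270 + 1774.5 = 2044.5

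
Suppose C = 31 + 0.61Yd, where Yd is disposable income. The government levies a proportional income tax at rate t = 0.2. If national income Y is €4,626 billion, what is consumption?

C = 2288.488

Yd = (1 − 0.2)(4626) = 0.8(4626) = 3700.8
C = 31 + 0.61(3700.8) = 31 + 2257.488 = 2288.488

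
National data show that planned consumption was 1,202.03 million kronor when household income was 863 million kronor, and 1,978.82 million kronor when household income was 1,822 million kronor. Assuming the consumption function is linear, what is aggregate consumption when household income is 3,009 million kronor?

MPC = (1978.82 − 1202.03)/(1822 − 863) = 776.79/959 = 0.81
a = 1202.03 − 0.81(863) = 1202.03 − 699.03 = 503
C = 503 + 0.81(3009) = 503 + 2437.29 = 2940.29

C = 2940.29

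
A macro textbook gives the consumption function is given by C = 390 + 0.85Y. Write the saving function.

S = Y − C = Y − (390 + 0.85Y) = -390 + (1 − 0.85)Y

S = -390 + 0.15Y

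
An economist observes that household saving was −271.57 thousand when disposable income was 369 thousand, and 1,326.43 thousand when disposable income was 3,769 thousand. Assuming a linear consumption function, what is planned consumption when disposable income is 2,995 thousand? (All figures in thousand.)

C = 2032.35

MPS = ΔS/ΔY = (1326.43 − (-271.57))/(3769 − 369) = 1598/3400 = 0.47
MPC = 1 − MPS = 0.53
Autonomous saving = -271.57 − 0.47(369) = -445, so a = 445
C = 445 + 0.53(2995) = 445 + 1587.35 = 2032.35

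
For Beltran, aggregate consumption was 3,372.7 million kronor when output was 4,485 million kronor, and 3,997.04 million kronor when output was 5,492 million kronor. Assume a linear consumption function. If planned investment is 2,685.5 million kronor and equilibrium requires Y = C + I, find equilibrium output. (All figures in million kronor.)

MPC = (3997.04 − 3372.7)/(5492 − 4485) = 624.34/1007 = 0.62
a = 3372.7 − 0.62(4485) = 592
Equilibrium: Y = 592 + 0.62Y + 2685.5
0.38Y = 3277.5, so Y = 3277.5/0.38 = 8625

Y = 8625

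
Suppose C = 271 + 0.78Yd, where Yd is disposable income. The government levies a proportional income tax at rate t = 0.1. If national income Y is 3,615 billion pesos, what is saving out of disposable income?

S = 444.77

Yd = (1 − 0.1)(3615) = 0.9(3615) = 3253.5
C = 271 + 0.78(3253.5) = 271 + 2537.73 = 2808.73
S = Yd − C = 3253.5 − 2808.73 = 444.77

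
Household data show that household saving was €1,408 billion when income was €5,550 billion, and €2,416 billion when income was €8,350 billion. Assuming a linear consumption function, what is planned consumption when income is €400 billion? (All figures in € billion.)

MPS = ΔS/ΔY = (2416 − 1408)/(8350 − 5550) = 1008/2800 = 0.36
MPC = 1 − MPS = 0.64
Autonomous saving = 1408 − 0.36(5550) = -590, so a = 590
C = 590 + 0.64(400) = 590 + 256 = 846

C = 846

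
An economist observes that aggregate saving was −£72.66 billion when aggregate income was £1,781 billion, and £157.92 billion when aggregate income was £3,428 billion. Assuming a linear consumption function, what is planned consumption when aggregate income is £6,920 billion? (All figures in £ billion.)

MPS = ΔS/ΔY = (157.92 − (-72.66))/(3428 − 1781) = 230.58/1647 = 0.14
MPC = 1 − MPS = 0.86
Autonomous saving = -72.66 − 0.14(1781) = -322, so a = 322
C = 322 + 0.86(6920) = 322 + 5951.2 = 6273.2

C = 6273.2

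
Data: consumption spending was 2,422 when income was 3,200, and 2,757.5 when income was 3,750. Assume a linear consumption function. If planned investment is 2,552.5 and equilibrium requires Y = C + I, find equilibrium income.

MPC = (2757.5 − 2422)/(3750 − 3200) = 335.5/550 = 0.61
a = 2422 − 0.61(3200) = 470
Equilibrium: Y = 470 + 0.61Y + 2552.5
0.39Y = 3022.5, so Y = 3022.5/0.39 = 7750

Y = 7750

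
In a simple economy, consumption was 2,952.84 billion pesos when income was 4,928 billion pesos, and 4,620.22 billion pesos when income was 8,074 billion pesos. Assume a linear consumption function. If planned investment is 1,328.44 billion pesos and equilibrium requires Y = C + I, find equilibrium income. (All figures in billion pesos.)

Y = 3552

MPC = (4620.22 − 2952.84)/(8074 − 4928) = 1667.38/3146 = 0.53
a = 2952.84 − 0.53(4928) = 341
Equilibrium: Y = 341 + 0.53Y + 1328.44
0.47Y = 1669.44, so Y = 1669.44/0.47 = 3552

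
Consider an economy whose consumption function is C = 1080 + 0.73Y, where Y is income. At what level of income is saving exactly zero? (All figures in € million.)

At break-even, C = Y: 1080 + 0.73Y = Y
0.27Y = 1080, so Y = 1080/0.27 = 4000

Y = 4000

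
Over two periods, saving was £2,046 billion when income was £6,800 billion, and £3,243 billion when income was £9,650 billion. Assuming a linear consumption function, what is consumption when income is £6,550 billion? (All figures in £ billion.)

MPS = ΔS/ΔY = (3243 − 2046)/(9650 − 6800) = 1197/2850 = 0.42
MPC = 1 − MPS = 0.58
Autonomous saving = 2046 − 0.42(6800) = -810, so a = 810
C = 810 + 0.58(6550) = 810 + 3799 = 4609

C = 4609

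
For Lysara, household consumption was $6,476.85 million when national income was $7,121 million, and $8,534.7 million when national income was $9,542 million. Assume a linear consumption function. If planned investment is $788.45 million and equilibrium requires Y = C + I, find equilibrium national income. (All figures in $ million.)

Y = 8083

MPC = (8534.7 − 6476.85)/(9542 − 7121) = 2057.85/2421 = 0.85
a = 6476.85 − 0.85(7121) = 424
Equilibrium: Y = 424 + 0.85Y + 788.45
0.15Y = 1212.45, so Y = 1212.45/0.15 = 8083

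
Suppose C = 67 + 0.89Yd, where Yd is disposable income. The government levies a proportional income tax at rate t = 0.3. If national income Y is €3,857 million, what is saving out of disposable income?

S = 229.989

Yd = (1 − 0.3)(3857) = 0.7(3857) = 2699.9
C = 67 + 0.89(2699.9) = 67 + 2402.911 = 2469.911
S = Yd − C = 2699.9 − 2469.911 = 229.989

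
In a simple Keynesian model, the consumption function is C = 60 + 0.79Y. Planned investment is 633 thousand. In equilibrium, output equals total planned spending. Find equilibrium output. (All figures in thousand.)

Y = 3300

Y = C + I = 60 + 0.79Y + 633
Y − 0.79Y = 693
0.21Y = 693, so Y = 693/0.21 = 3300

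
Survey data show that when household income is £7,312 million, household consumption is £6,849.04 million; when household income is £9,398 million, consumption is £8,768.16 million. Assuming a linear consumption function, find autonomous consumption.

MPC = ΔC/ΔY = (8768.16 − 6849.04)/(9398 − 7312) = 1919.12/2086 = 0.92
a = C − MPC·Y = 6849.04 − 0.92(7312) = 6849.04 − 6727.04 = 122

a = 122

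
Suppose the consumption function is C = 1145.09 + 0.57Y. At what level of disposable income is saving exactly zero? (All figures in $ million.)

At break-even, C = Y: 1145.09 + 0.57Y = Y
0.43Y = 1145.09, so Y = 1145.09/0.43 = 2663

Y = 2663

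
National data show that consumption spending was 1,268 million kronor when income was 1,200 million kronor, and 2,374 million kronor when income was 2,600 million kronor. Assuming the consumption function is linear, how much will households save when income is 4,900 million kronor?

MPC = (2374 − 1268)/(2600 − 1200) = 1106/1400 = 0.79
a = 1268 − 0.79(1200) = 1268 − 948 = 320
C = 320 + 0.79(4900) = 4191
S = 4900 − 4191 = 709

S = 709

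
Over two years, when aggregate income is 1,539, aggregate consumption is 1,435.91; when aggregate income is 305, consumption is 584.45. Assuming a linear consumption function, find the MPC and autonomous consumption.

MPC = ΔC/ΔY = (1435.91 − 584.45)/(1539 − 305) = 851.46/1234 = 0.69
a = C − MPC·Y = 584.45 − 0.69(305) = 584.45 − 210.45 = 374

MPC = 0.69; a = 374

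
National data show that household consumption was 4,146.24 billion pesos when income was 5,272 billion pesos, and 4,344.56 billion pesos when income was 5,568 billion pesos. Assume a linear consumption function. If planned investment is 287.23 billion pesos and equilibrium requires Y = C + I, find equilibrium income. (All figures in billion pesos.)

MPC = (4344.56 − 4146.24)/(5568 − 5272) = 198.32/296 = 0.67
a = 4146.24 − 0.67(5272) = 614
Equilibrium: Y = 614 + 0.67Y + 287.23
0.33Y = 901.23, so Y = 901.23/0.33 = 2731

Y = 2731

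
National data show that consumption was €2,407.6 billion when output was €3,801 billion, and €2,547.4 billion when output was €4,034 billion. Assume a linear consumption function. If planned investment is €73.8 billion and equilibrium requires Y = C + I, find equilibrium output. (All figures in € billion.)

Y = 502

MPC = (2547.4 − 2407.6)/(4034 − 3801) = 139.8/233 = 0.6
a = 2407.6 − 0.6(3801) = 127
Equilibrium: Y = 127 + 0.6Y + 73.8
0.4Y = 200.8, so Y = 200.8/0.4 = 502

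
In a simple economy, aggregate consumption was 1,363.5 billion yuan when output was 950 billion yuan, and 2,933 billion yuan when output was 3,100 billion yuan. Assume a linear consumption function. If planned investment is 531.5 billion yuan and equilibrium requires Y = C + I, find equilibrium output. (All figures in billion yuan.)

MPC = (2933 − 1363.5)/(3100 − 950) = 1569.5/2150 = 0.73
a = 1363.5 − 0.73(950) = 670
Equilibrium: Y = 670 + 0.73Y + 531.5
0.27Y = 1201.5, so Y = 1201.5/0.27 = 4450

Y = 4450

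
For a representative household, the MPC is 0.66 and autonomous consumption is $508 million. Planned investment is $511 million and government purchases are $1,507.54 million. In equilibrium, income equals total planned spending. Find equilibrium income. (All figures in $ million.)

Y = 7431

Y = C + I + G = 508 + 0.66Y + 511 + 1507.54
Y − 0.66Y = 2526.54
0.34Y = 2526.54, so Y = 2526.54/0.34 = 7431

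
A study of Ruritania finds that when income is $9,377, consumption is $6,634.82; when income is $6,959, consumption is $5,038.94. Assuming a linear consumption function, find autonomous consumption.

MPC = ΔC/ΔY = (6634.82 − 5038.94)/(9377 − 6959) = 1595.88/2418 = 0.66
a = C − MPC·Y = 5038.94 − 0.66(6959) = 5038.94 − 4592.94 = 446

a = 446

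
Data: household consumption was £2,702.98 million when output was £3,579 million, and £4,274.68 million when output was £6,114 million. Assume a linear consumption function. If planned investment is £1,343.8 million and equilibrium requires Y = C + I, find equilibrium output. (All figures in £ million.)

Y = 4810

MPC = (4274.68 − 2702.98)/(6114 − 3579) = 1571.7/2535 = 0.62
a = 2702.98 − 0.62(3579) = 484
Equilibrium: Y = 484 + 0.62Y + 1343.8
0.38Y = 1827.8, so Y = 1827.8/0.38 = 4810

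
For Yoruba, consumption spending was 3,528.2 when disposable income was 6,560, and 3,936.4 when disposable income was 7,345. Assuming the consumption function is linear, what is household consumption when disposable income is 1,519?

C = 906.88

MPC = (3936.4 − 3528.2)/(7345 − 6560) = 408.2/785 = 0.52
a = 3528.2 − 0.52(6560) = 3528.2 − 3411.2 = 117
C = 117 + 0.52(1519) = 117 + 789.88 = 906.88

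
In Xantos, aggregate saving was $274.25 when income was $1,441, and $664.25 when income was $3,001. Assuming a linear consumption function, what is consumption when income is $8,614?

C = 6546.5

MPS = ΔS/ΔY = (664.25 − 274.25)/(3001 − 1441) = 390/1560 = 0.25
MPC = 1 − MPS = 0.75
Autonomous saving = 274.25 − 0.25(1441) = -86, so a = 86
C = 86 + 0.75(8614) = 86 + 6460.5 = 6546.5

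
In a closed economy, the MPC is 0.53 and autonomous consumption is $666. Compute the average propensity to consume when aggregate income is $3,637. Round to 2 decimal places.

APC = 0.71

C = 666 + 0.53(3637) = 2593.61
APC = C/Y = 2593.61/3637 = 0.71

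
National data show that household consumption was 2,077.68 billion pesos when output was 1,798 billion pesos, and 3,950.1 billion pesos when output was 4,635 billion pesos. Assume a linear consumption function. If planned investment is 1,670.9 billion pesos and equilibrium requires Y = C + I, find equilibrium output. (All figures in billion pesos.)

MPC = (3950.1 − 2077.68)/(4635 − 1798) = 1872.42/2837 = 0.66
a = 2077.68 − 0.66(1798) = 891
Equilibrium: Y = 891 + 0.66Y + 1670.9
0.34Y = 2561.9, so Y = 2561.9/0.34 = 7535

Y = 7535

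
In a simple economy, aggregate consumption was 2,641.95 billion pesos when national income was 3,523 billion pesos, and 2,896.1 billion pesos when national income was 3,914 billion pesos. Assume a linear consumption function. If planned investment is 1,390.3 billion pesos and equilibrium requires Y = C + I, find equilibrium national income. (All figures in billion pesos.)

Y = 4978

MPC = (2896.1 − 2641.95)/(3914 − 3523) = 254.15/391 = 0.65
a = 2641.95 − 0.65(3523) = 352
Equilibrium: Y = 352 + 0.65Y + 1390.3
0.35Y = 1742.3, so Y = 1742.3/0.35 = 4978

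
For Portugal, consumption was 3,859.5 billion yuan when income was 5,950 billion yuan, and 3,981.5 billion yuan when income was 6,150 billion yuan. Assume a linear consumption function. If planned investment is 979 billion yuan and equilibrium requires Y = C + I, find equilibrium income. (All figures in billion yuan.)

MPC = (3981.5 − 3859.5)/(6150 − 5950) = 122/200 = 0.61
a = 3859.5 − 0.61(5950) = 230
Equilibrium: Y = 230 + 0.61Y + 979
0.39Y = 1209, so Y = 1209/0.39 = 3100

Y = 3100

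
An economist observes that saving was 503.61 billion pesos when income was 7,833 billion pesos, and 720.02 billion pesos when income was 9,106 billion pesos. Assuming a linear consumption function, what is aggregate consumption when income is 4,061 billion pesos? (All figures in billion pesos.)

MPS = ΔS/ΔY = (720.02 − 503.61)/(9106 − 7833) = 216.41/1273 = 0.17
MPC = 1 − MPS = 0.83
Autonomous saving = 503.61 − 0.17(7833) = -828, so a = 828
C = 828 + 0.83(4061) = 828 + 3370.63 = 4198.63

C = 4198.63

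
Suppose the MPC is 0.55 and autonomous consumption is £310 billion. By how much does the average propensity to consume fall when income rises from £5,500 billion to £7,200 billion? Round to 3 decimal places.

ΔAPC = 0.013

At Y = 5500: C = 310 + 0.55(5500) = 3335, APC = 3335/5500 = 0.6064
At Y = 7200: C = 4270, APC = 4270/7200 = 0.5931
Fall in APC = 0.6064 − 0.5931 = 0.0133 ≈ 0.013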